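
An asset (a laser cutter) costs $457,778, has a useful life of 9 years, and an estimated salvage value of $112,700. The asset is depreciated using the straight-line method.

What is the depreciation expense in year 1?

$38,342

Depreciable base = $457,778 − $112,700 = $345,078.
Annual expense = $345,078 / 9 = $38,342.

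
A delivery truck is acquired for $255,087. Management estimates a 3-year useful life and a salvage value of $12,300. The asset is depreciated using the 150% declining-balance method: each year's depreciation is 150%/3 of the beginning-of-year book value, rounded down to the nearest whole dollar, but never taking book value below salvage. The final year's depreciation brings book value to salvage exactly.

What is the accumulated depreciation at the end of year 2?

Depreciable base = $255,087 − $12,300 = $242,787.
Year 1: ⌊$255,087 × 150%/3⌋ = $127,543. Book value $127,544.
Year 2: ⌊$127,544 × 150%/3⌋ = $63,772. Book value $63,772.
Accumulated through year 2 = $255,087 − $63,772 = $191,315.

$191,315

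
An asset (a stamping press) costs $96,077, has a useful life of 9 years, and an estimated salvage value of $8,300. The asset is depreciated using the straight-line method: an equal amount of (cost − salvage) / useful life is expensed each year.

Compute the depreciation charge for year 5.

$9,753

Depreciable base = $96,077 − $8,300 = $87,777.
Annual expense = $87,777 / 9 = $9,753.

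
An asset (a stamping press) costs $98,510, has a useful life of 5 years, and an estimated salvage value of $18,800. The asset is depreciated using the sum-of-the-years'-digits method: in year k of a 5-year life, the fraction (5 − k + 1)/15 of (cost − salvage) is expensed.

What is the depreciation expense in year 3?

Depreciable base = $98,510 − $18,800 = $79,710.
Sum of the years' digits = 5+4+3+2+1 = 15.
Year 1: $79,710 × 5/15 = $26,570. Book value $71,940.
Year 2: $79,710 × 4/15 = $21,256. Book value $50,684.
Year 3: $79,710 × 3/15 = $15,942. Book value $34,742.

$15,942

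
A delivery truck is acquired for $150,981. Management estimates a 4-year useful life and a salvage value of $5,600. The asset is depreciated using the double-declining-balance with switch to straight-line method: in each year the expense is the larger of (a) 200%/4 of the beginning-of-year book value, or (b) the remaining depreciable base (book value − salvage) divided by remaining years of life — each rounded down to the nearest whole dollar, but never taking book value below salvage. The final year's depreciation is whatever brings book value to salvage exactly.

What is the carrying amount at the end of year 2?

$37,746

Depreciable base = $150,981 − $5,600 = $145,381.
Year 1: DB = ⌊$150,981 × 200%/4⌋ = $75,490; SL = ⌊$145,381/4⌋ = $36,345 → take DB $75,490. Book value $75,491.
Year 2: DB = ⌊$75,491 × 200%/4⌋ = $37,745; SL = ⌊$69,891/3⌋ = $23,297 → take DB $37,745. Book value $37,746.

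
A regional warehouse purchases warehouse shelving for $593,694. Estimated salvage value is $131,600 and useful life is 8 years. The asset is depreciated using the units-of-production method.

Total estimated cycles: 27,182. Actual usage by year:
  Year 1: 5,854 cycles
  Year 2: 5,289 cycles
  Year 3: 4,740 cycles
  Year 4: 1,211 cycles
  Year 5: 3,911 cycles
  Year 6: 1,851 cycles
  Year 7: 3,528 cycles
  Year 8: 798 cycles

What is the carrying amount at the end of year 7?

$145,166

Depreciable base = $593,694 − $131,600 = $462,094.
Rate = $462,094 / 27,182 cycles = $17 per cycle.
Year 1: 5,854 × $17 = $99,518. Book value $494,176.
Year 2: 5,289 × $17 = $89,913. Book value $404,263.
Year 3: 4,740 × $17 = $80,580. Book value $323,683.
Year 4: 1,211 × $17 = $20,587. Book value $303,096.
Year 5: 3,911 × $17 = $66,487. Book value $236,609.
Year 6: 1,851 × $17 = $31,467. Book value $205,142.
Year 7: 3,528 × $17 = $59,976. Book value $145,166.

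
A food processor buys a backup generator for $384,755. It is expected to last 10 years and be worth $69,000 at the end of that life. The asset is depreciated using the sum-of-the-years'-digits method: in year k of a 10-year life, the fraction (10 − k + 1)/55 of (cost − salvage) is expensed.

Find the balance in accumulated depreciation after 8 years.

$298,532

Depreciable base = $384,755 − $69,000 = $315,755.
Sum of the years' digits = 10+9+8+7+6+5+4+3+2+1 = 55.
Year 1: $315,755 × 10/55 = $57,410. Book value $327,345.
Year 2: $315,755 × 9/55 = $51,669. Book value $275,676.
Year 3: $315,755 × 8/55 = $45,928. Book value $229,748.
Year 4: $315,755 × 7/55 = $40,187. Book value $189,561.
Year 5: $315,755 × 6/55 = $34,446. Book value $155,115.
Year 6: $315,755 × 5/55 = $28,705. Book value $126,410.
Year 7: $315,755 × 4/55 = $22,964. Book value $103,446.
Year 8: $315,755 × 3/55 = $17,223. Book value $86,223.
Accumulated through year 8 = $384,755 − $86,223 = $298,532.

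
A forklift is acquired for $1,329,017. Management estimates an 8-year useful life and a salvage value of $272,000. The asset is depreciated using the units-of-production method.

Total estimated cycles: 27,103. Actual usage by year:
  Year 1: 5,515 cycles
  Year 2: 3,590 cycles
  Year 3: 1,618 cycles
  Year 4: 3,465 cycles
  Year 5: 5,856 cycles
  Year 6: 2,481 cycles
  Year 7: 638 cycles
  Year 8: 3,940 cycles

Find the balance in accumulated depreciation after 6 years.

Depreciable base = $1,329,017 − $272,000 = $1,057,017.
Rate = $1,057,017 / 27,103 cycles = $39 per cycle.
Year 1: 5,515 × $39 = $215,085. Book value $1,113,932.
Year 2: 3,590 × $39 = $140,010. Book value $973,922.
Year 3: 1,618 × $39 = $63,102. Book value $910,820.
Year 4: 3,465 × $39 = $135,135. Book value $775,685.
Year 5: 5,856 × $39 = $228,384. Book value $547,301.
Year 6: 2,481 × $39 = $96,759. Book value $450,542.
Accumulated through year 6 = $1,329,017 − $450,542 = $878,475.

$878,475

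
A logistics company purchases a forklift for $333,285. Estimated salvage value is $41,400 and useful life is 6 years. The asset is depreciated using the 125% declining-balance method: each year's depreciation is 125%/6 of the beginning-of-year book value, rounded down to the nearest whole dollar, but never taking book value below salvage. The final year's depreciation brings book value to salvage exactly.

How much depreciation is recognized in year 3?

$43,517

Depreciable base = $333,285 − $41,400 = $291,885.
Year 1: ⌊$333,285 × 125%/6⌋ = $69,434. Book value $263,851.
Year 2: ⌊$263,851 × 125%/6⌋ = $54,968. Book value $208,883.
Year 3: ⌊$208,883 × 125%/6⌋ = $43,517. Book value $165,366.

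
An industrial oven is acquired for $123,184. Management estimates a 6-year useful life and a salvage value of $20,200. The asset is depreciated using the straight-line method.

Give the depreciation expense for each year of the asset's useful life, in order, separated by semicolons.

Depreciable base = $123,184 − $20,200 = $102,984.
Annual expense = $102,984 / 6 = $17,164.
End of year 1: book value $106,020.
End of year 2: book value $88,856.
End of year 3: book value $71,692.
End of year 4: book value $54,528.
End of year 5: book value $37,364.
End of year 6: book value $20,200.

$17,164; $17,164; $17,164; $17,164; $17,164; $17,164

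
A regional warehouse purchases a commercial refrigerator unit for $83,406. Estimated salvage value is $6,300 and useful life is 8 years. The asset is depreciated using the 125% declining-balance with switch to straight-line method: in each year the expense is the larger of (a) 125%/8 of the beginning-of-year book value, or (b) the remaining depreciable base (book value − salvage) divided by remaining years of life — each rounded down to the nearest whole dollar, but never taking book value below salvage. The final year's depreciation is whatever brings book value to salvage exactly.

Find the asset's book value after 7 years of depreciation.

$15,061

Depreciable base = $83,406 − $6,300 = $77,106.
Year 1: DB = ⌊$83,406 × 125%/8⌋ = $13,032; SL = ⌊$77,106/8⌋ = $9,638 → take DB $13,032. Book value $70,374.
Year 2: DB = ⌊$70,374 × 125%/8⌋ = $10,995; SL = ⌊$64,074/7⌋ = $9,153 → take DB $10,995. Book value $59,379.
Year 3: DB = ⌊$59,379 × 125%/8⌋ = $9,277; SL = ⌊$53,079/6⌋ = $8,846 → take DB $9,277. Book value $50,102.
Year 4: DB = ⌊$50,102 × 125%/8⌋ = $7,828; SL = ⌊$43,802/5⌋ = $8,760 → take SL $8,760. Book value $41,342.
Year 5: DB = ⌊$41,342 × 125%/8⌋ = $6,459; SL = ⌊$35,042/4⌋ = $8,760 → take SL $8,760. Book value $32,582.
Year 6: DB = ⌊$32,582 × 125%/8⌋ = $5,090; SL = ⌊$26,282/3⌋ = $8,760 → take SL $8,760. Book value $23,822.
Year 7: DB = ⌊$23,822 × 125%/8⌋ = $3,722; SL = ⌊$17,522/2⌋ = $8,761 → take SL $8,761. Book value $15,061.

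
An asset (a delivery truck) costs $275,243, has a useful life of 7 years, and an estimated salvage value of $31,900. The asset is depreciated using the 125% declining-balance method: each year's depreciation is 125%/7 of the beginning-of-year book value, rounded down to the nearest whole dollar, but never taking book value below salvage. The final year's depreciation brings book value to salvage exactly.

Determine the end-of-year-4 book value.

$125,314

Depreciable base = $275,243 − $31,900 = $243,343.
Year 1: ⌊$275,243 × 125%/7⌋ = $49,150. Book value $226,093.
Year 2: ⌊$226,093 × 125%/7⌋ = $40,373. Book value $185,720.
Year 3: ⌊$185,720 × 125%/7⌋ = $33,164. Book value $152,556.
Year 4: ⌊$152,556 × 125%/7⌋ = $27,242. Book value $125,314.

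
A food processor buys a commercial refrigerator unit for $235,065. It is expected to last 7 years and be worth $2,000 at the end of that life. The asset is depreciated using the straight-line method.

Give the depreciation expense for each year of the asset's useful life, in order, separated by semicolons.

$33,295; $33,295; $33,295; $33,295; $33,295; $33,295; $33,295

Depreciable base = $235,065 − $2,000 = $233,065.
Annual expense = $233,065 / 7 = $33,295.
End of year 1: book value $201,770.
End of year 2: book value $168,475.
End of year 3: book value $135,180.
End of year 4: book value $101,885.
End of year 5: book value $68,590.
End of year 6: book value $35,295.
End of year 7: book value $2,000.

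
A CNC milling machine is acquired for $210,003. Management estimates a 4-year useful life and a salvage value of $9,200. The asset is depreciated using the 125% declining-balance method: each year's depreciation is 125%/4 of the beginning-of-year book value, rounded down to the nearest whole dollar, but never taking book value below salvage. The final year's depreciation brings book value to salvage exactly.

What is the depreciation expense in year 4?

Depreciable base = $210,003 − $9,200 = $200,803.
Year 1: ⌊$210,003 × 125%/4⌋ = $65,625. Book value $144,378.
Year 2: ⌊$144,378 × 125%/4⌋ = $45,118. Book value $99,260.
Year 3: ⌊$99,260 × 125%/4⌋ = $31,018. Book value $68,242.
Year 4 (final): $68,242 − $9,200 = $59,042. Book value $9,200.

$59,042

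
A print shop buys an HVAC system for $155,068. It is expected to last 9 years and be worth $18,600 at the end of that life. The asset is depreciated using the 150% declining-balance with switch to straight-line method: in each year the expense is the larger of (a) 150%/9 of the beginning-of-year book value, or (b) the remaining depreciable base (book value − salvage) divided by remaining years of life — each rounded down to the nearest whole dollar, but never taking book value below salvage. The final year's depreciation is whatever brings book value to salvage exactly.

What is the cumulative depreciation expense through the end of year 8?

Depreciable base = $155,068 − $18,600 = $136,468.
Year 1: DB = ⌊$155,068 × 150%/9⌋ = $25,844; SL = ⌊$136,468/9⌋ = $15,163 → take DB $25,844. Book value $129,224.
Year 2: DB = ⌊$129,224 × 150%/9⌋ = $21,537; SL = ⌊$110,624/8⌋ = $13,828 → take DB $21,537. Book value $107,687.
Year 3: DB = ⌊$107,687 × 150%/9⌋ = $17,947; SL = ⌊$89,087/7⌋ = $12,726 → take DB $17,947. Book value $89,740.
Year 4: DB = ⌊$89,740 × 150%/9⌋ = $14,956; SL = ⌊$71,140/6⌋ = $11,856 → take DB $14,956. Book value $74,784.
Year 5: DB = ⌊$74,784 × 150%/9⌋ = $12,464; SL = ⌊$56,184/5⌋ = $11,236 → take DB $12,464. Book value $62,320.
Year 6: DB = ⌊$62,320 × 150%/9⌋ = $10,386; SL = ⌊$43,720/4⌋ = $10,930 → take SL $10,930. Book value $51,390.
Year 7: DB = ⌊$51,390 × 150%/9⌋ = $8,565; SL = ⌊$32,790/3⌋ = $10,930 → take SL $10,930. Book value $40,460.
Year 8: DB = ⌊$40,460 × 150%/9⌋ = $6,743; SL = ⌊$21,860/2⌋ = $10,930 → take SL $10,930. Book value $29,530.
Accumulated through year 8 = $155,068 − $29,530 = $125,538.

$125,538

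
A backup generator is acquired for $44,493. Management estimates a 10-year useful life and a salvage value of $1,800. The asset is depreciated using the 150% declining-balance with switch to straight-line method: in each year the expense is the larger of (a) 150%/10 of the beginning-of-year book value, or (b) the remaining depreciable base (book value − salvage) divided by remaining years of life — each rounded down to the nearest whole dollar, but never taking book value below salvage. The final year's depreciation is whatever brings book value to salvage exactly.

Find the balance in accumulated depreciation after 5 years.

$24,837

Depreciable base = $44,493 − $1,800 = $42,693.
Year 1: DB = ⌊$44,493 × 150%/10⌋ = $6,673; SL = ⌊$42,693/10⌋ = $4,269 → take DB $6,673. Book value $37,820.
Year 2: DB = ⌊$37,820 × 150%/10⌋ = $5,673; SL = ⌊$36,020/9⌋ = $4,002 → take DB $5,673. Book value $32,147.
Year 3: DB = ⌊$32,147 × 150%/10⌋ = $4,822; SL = ⌊$30,347/8⌋ = $3,793 → take DB $4,822. Book value $27,325.
Year 4: DB = ⌊$27,325 × 150%/10⌋ = $4,098; SL = ⌊$25,525/7⌋ = $3,646 → take DB $4,098. Book value $23,227.
Year 5: DB = ⌊$23,227 × 150%/10⌋ = $3,484; SL = ⌊$21,427/6⌋ = $3,571 → take SL $3,571. Book value $19,656.
Accumulated through year 5 = $44,493 − $19,656 = $24,837.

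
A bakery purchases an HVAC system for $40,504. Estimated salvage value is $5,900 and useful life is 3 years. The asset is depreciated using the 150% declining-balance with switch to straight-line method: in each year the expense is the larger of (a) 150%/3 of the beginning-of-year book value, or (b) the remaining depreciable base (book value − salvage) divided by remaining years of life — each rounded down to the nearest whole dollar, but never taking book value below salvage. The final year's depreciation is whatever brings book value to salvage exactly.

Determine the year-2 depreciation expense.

Depreciable base = $40,504 − $5,900 = $34,604.
Year 1: DB = ⌊$40,504 × 150%/3⌋ = $20,252; SL = ⌊$34,604/3⌋ = $11,534 → take DB $20,252. Book value $20,252.
Year 2: DB = ⌊$20,252 × 150%/3⌋ = $10,126; SL = ⌊$14,352/2⌋ = $7,176 → take DB $10,126. Book value $10,126.

$10,126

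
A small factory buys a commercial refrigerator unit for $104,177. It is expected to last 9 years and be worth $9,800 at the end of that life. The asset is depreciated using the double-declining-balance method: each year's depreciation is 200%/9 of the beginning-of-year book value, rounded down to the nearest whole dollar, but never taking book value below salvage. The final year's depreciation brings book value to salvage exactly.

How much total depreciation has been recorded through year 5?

Depreciable base = $104,177 − $9,800 = $94,377.
Year 1: ⌊$104,177 × 200%/9⌋ = $23,150. Book value $81,027.
Year 2: ⌊$81,027 × 200%/9⌋ = $18,006. Book value $63,021.
Year 3: ⌊$63,021 × 200%/9⌋ = $14,004. Book value $49,017.
Year 4: ⌊$49,017 × 200%/9⌋ = $10,892. Book value $38,125.
Year 5: ⌊$38,125 × 200%/9⌋ = $8,472. Book value $29,653.
Accumulated through year 5 = $104,177 − $29,653 = $74,524.

$74,524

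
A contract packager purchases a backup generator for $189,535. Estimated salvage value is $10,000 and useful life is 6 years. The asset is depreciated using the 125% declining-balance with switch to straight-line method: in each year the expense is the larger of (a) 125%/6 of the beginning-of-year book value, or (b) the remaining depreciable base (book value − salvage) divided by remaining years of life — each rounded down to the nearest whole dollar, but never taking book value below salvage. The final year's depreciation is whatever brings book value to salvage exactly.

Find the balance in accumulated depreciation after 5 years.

Depreciable base = $189,535 − $10,000 = $179,535.
Year 1: DB = ⌊$189,535 × 125%/6⌋ = $39,486; SL = ⌊$179,535/6⌋ = $29,922 → take DB $39,486. Book value $150,049.
Year 2: DB = ⌊$150,049 × 125%/6⌋ = $31,260; SL = ⌊$140,049/5⌋ = $28,009 → take DB $31,260. Book value $118,789.
Year 3: DB = ⌊$118,789 × 125%/6⌋ = $24,747; SL = ⌊$108,789/4⌋ = $27,197 → take SL $27,197. Book value $91,592.
Year 4: DB = ⌊$91,592 × 125%/6⌋ = $19,081; SL = ⌊$81,592/3⌋ = $27,197 → take SL $27,197. Book value $64,395.
Year 5: DB = ⌊$64,395 × 125%/6⌋ = $13,415; SL = ⌊$54,395/2⌋ = $27,197 → take SL $27,197. Book value $37,198.
Accumulated through year 5 = $189,535 − $37,198 = $152,337.

$152,337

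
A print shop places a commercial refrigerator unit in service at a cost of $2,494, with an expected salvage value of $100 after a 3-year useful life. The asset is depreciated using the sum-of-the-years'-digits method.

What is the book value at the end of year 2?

Depreciable base = $2,494 − $100 = $2,394.
Sum of the years' digits = 3+2+1 = 6.
Year 1: $2,394 × 3/6 = $1,197. Book value $1,297.
Year 2: $2,394 × 2/6 = $798. Book value $499.

$499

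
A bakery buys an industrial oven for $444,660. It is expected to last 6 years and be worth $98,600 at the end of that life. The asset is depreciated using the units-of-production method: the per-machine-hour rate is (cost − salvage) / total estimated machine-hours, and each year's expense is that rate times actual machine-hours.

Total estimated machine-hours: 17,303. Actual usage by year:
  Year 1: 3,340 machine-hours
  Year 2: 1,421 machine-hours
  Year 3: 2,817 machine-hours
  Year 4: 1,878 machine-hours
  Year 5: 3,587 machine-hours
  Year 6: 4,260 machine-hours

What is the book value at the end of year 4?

Depreciable base = $444,660 − $98,600 = $346,060.
Rate = $346,060 / 17,303 machine-hours = $20 per machine-hour.
Year 1: 3,340 × $20 = $66,800. Book value $377,860.
Year 2: 1,421 × $20 = $28,420. Book value $349,440.
Year 3: 2,817 × $20 = $56,340. Book value $293,100.
Year 4: 1,878 × $20 = $37,560. Book value $255,540.

$255,540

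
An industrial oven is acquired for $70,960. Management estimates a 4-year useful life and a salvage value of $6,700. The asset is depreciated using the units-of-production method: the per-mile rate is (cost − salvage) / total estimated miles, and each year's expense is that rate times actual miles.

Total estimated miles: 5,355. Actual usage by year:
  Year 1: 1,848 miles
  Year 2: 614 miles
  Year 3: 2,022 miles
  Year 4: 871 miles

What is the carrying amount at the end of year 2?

Depreciable base = $70,960 − $6,700 = $64,260.
Rate = $64,260 / 5,355 miles = $12 per mile.
Year 1: 1,848 × $12 = $22,176. Book value $48,784.
Year 2: 614 × $12 = $7,368. Book value $41,416.

$41,416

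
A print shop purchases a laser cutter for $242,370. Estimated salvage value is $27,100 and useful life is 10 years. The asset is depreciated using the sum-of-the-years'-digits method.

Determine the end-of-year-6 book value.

Depreciable base = $242,370 − $27,100 = $215,270.
Sum of the years' digits = 10+9+8+7+6+5+4+3+2+1 = 55.
Year 1: $215,270 × 10/55 = $39,140. Book value $203,230.
Year 2: $215,270 × 9/55 = $35,226. Book value $168,004.
Year 3: $215,270 × 8/55 = $31,312. Book value $136,692.
Year 4: $215,270 × 7/55 = $27,398. Book value $109,294.
Year 5: $215,270 × 6/55 = $23,484. Book value $85,810.
Year 6: $215,270 × 5/55 = $19,570. Book value $66,240.

$66,240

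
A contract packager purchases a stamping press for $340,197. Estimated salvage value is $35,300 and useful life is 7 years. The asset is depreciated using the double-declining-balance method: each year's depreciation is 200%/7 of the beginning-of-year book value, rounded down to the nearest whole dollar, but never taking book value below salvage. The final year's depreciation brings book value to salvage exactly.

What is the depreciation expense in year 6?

$18,072

Depreciable base = $340,197 − $35,300 = $304,897.
Year 1: ⌊$340,197 × 200%/7⌋ = $97,199. Book value $242,998.
Year 2: ⌊$242,998 × 200%/7⌋ = $69,428. Book value $173,570.
Year 3: ⌊$173,570 × 200%/7⌋ = $49,591. Book value $123,979.
Year 4: ⌊$123,979 × 200%/7⌋ = $35,422. Book value $88,557.
Year 5: ⌊$88,557 × 200%/7⌋ = $25,302. Book value $63,255.
Year 6: ⌊$63,255 × 200%/7⌋ = $18,072. Book value $45,183.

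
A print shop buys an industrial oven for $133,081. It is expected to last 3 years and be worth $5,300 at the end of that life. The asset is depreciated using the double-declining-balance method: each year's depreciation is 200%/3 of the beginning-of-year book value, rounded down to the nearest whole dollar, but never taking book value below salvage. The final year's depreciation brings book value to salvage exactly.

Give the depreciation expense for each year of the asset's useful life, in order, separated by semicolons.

Depreciable base = $133,081 − $5,300 = $127,781.
Year 1: ⌊$133,081 × 200%/3⌋ = $88,720. Book value $44,361.
Year 2: ⌊$44,361 × 200%/3⌋ = $29,574. Book value $14,787.
Year 3 (final): $14,787 − $5,300 = $9,487. Book value $5,300.

$88,720; $29,574; $9,487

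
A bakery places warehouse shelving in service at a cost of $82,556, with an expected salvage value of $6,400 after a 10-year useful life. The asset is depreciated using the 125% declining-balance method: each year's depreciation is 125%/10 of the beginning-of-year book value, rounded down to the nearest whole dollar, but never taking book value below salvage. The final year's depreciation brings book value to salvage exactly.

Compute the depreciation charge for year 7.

$4,631

Depreciable base = $82,556 − $6,400 = $76,156.
Year 1: ⌊$82,556 × 125%/10⌋ = $10,319. Book value $72,237.
Year 2: ⌊$72,237 × 125%/10⌋ = $9,029. Book value $63,208.
Year 3: ⌊$63,208 × 125%/10⌋ = $7,901. Book value $55,307.
Year 4: ⌊$55,307 × 125%/10⌋ = $6,913. Book value $48,394.
Year 5: ⌊$48,394 × 125%/10⌋ = $6,049. Book value $42,345.
Year 6: ⌊$42,345 × 125%/10⌋ = $5,293. Book value $37,052.
Year 7: ⌊$37,052 × 125%/10⌋ = $4,631. Book value $32,421.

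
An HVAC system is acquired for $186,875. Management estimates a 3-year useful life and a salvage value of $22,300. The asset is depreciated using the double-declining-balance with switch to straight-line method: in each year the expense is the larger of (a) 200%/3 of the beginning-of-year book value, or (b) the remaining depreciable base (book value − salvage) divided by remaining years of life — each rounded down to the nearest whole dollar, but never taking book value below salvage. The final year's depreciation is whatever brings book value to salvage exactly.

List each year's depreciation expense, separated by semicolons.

$124,583; $39,992; $0

Depreciable base = $186,875 − $22,300 = $164,575.
Year 1: DB = ⌊$186,875 × 200%/3⌋ = $124,583; SL = ⌊$164,575/3⌋ = $54,858 → take DB $124,583. Book value $62,292.
Year 2: DB = ⌊$62,292 × 200%/3⌋ = $41,528; SL = ⌊$39,992/2⌋ = $19,996 → take DB $41,528, capped at $39,992. Book value $22,300.
Year 3 (final): $22,300 − $22,300 = $0. Book value $22,300.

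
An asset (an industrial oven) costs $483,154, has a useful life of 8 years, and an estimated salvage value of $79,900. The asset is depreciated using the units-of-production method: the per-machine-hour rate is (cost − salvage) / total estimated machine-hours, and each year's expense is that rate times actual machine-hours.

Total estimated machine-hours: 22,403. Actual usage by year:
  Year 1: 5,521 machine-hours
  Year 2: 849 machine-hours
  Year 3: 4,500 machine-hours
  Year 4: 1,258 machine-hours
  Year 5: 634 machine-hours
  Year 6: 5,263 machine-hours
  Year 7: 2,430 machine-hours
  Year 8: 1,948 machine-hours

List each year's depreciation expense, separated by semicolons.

Depreciable base = $483,154 − $79,900 = $403,254.
Rate = $403,254 / 22,403 machine-hours = $18 per machine-hour.
Year 1: 5,521 × $18 = $99,378. Book value $383,776.
Year 2: 849 × $18 = $15,282. Book value $368,494.
Year 3: 4,500 × $18 = $81,000. Book value $287,494.
Year 4: 1,258 × $18 = $22,644. Book value $264,850.
Year 5: 634 × $18 = $11,412. Book value $253,438.
Year 6: 5,263 × $18 = $94,734. Book value $158,704.
Year 7: 2,430 × $18 = $43,740. Book value $114,964.
Year 8: 1,948 × $18 = $35,064. Book value $79,900.

$99,378; $15,282; $81,000; $22,644; $11,412; $94,734; $43,740; $35,064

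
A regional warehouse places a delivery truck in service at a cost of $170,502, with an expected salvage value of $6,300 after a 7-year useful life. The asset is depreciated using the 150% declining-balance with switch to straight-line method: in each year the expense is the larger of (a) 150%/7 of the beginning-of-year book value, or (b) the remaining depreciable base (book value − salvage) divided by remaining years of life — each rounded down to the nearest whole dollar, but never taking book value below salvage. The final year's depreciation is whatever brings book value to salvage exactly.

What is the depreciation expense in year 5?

Depreciable base = $170,502 − $6,300 = $164,202.
Year 1: DB = ⌊$170,502 × 150%/7⌋ = $36,536; SL = ⌊$164,202/7⌋ = $23,457 → take DB $36,536. Book value $133,966.
Year 2: DB = ⌊$133,966 × 150%/7⌋ = $28,707; SL = ⌊$127,666/6⌋ = $21,277 → take DB $28,707. Book value $105,259.
Year 3: DB = ⌊$105,259 × 150%/7⌋ = $22,555; SL = ⌊$98,959/5⌋ = $19,791 → take DB $22,555. Book value $82,704.
Year 4: DB = ⌊$82,704 × 150%/7⌋ = $17,722; SL = ⌊$76,404/4⌋ = $19,101 → take SL $19,101. Book value $63,603.
Year 5: DB = ⌊$63,603 × 150%/7⌋ = $13,629; SL = ⌊$57,303/3⌋ = $19,101 → take SL $19,101. Book value $44,502.

$19,101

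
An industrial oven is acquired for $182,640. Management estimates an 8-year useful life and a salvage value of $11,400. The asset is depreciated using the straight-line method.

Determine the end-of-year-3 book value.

Depreciable base = $182,640 − $11,400 = $171,240.
Annual expense = $171,240 / 8 = $21,405.
End of year 1: book value $161,235.
End of year 2: book value $139,830.
End of year 3: book value $118,425.

$118,425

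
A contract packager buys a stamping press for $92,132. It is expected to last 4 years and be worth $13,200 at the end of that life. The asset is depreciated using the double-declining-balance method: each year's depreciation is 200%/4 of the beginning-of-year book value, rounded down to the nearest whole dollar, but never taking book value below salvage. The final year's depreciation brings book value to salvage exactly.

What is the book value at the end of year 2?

$23,033

Depreciable base = $92,132 − $13,200 = $78,932.
Year 1: ⌊$92,132 × 200%/4⌋ = $46,066. Book value $46,066.
Year 2: ⌊$46,066 × 200%/4⌋ = $23,033. Book value $23,033.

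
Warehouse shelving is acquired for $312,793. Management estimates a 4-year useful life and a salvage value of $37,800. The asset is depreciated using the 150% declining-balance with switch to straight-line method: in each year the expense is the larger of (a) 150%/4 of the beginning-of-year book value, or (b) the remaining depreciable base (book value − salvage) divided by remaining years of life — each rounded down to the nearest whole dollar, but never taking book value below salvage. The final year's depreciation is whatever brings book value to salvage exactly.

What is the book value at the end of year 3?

$76,366

Depreciable base = $312,793 − $37,800 = $274,993.
Year 1: DB = ⌊$312,793 × 150%/4⌋ = $117,297; SL = ⌊$274,993/4⌋ = $68,748 → take DB $117,297. Book value $195,496.
Year 2: DB = ⌊$195,496 × 150%/4⌋ = $73,311; SL = ⌊$157,696/3⌋ = $52,565 → take DB $73,311. Book value $122,185.
Year 3: DB = ⌊$122,185 × 150%/4⌋ = $45,819; SL = ⌊$84,385/2⌋ = $42,192 → take DB $45,819. Book value $76,366.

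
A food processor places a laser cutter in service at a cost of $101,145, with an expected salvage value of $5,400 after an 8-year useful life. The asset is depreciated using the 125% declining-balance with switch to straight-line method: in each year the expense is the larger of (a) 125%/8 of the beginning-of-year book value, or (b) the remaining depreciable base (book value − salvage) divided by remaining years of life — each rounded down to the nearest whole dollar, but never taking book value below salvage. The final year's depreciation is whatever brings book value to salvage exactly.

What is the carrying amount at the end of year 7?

$16,472

Depreciable base = $101,145 − $5,400 = $95,745.
Year 1: DB = ⌊$101,145 × 125%/8⌋ = $15,803; SL = ⌊$95,745/8⌋ = $11,968 → take DB $15,803. Book value $85,342.
Year 2: DB = ⌊$85,342 × 125%/8⌋ = $13,334; SL = ⌊$79,942/7⌋ = $11,420 → take DB $13,334. Book value $72,008.
Year 3: DB = ⌊$72,008 × 125%/8⌋ = $11,251; SL = ⌊$66,608/6⌋ = $11,101 → take DB $11,251. Book value $60,757.
Year 4: DB = ⌊$60,757 × 125%/8⌋ = $9,493; SL = ⌊$55,357/5⌋ = $11,071 → take SL $11,071. Book value $49,686.
Year 5: DB = ⌊$49,686 × 125%/8⌋ = $7,763; SL = ⌊$44,286/4⌋ = $11,071 → take SL $11,071. Book value $38,615.
Year 6: DB = ⌊$38,615 × 125%/8⌋ = $6,033; SL = ⌊$33,215/3⌋ = $11,071 → take SL $11,071. Book value $27,544.
Year 7: DB = ⌊$27,544 × 125%/8⌋ = $4,303; SL = ⌊$22,144/2⌋ = $11,072 → take SL $11,072. Book value $16,472.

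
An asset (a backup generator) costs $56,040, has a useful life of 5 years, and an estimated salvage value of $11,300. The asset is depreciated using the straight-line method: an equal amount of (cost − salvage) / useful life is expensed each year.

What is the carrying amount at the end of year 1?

Depreciable base = $56,040 − $11,300 = $44,740.
Annual expense = $44,740 / 5 = $8,948.
End of year 1: book value $47,092.

$47,092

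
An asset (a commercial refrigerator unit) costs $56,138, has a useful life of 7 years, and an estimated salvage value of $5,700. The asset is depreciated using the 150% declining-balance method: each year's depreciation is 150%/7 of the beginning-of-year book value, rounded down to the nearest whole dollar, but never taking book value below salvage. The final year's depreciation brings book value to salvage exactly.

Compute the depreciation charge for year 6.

$3,602

Depreciable base = $56,138 − $5,700 = $50,438.
Year 1: ⌊$56,138 × 150%/7⌋ = $12,029. Book value $44,109.
Year 2: ⌊$44,109 × 150%/7⌋ = $9,451. Book value $34,658.
Year 3: ⌊$34,658 × 150%/7⌋ = $7,426. Book value $27,232.
Year 4: ⌊$27,232 × 150%/7⌋ = $5,835. Book value $21,397.
Year 5: ⌊$21,397 × 150%/7⌋ = $4,585. Book value $16,812.
Year 6: ⌊$16,812 × 150%/7⌋ = $3,602. Book value $13,210.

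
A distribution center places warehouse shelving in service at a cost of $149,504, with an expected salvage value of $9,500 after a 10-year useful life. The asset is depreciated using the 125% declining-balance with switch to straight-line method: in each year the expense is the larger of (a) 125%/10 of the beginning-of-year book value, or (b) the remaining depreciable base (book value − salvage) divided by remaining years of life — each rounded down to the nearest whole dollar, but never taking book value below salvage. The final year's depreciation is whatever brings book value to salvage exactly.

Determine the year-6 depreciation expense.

Depreciable base = $149,504 − $9,500 = $140,004.
Year 1: DB = ⌊$149,504 × 125%/10⌋ = $18,688; SL = ⌊$140,004/10⌋ = $14,000 → take DB $18,688. Book value $130,816.
Year 2: DB = ⌊$130,816 × 125%/10⌋ = $16,352; SL = ⌊$121,316/9⌋ = $13,479 → take DB $16,352. Book value $114,464.
Year 3: DB = ⌊$114,464 × 125%/10⌋ = $14,308; SL = ⌊$104,964/8⌋ = $13,120 → take DB $14,308. Book value $100,156.
Year 4: DB = ⌊$100,156 × 125%/10⌋ = $12,519; SL = ⌊$90,656/7⌋ = $12,950 → take SL $12,950. Book value $87,206.
Year 5: DB = ⌊$87,206 × 125%/10⌋ = $10,900; SL = ⌊$77,706/6⌋ = $12,951 → take SL $12,951. Book value $74,255.
Year 6: DB = ⌊$74,255 × 125%/10⌋ = $9,281; SL = ⌊$64,755/5⌋ = $12,951 → take SL $12,951. Book value $61,304.

$12,951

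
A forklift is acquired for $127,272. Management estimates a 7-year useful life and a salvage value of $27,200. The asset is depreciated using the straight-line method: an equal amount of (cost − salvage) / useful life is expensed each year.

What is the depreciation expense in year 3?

Depreciable base = $127,272 − $27,200 = $100,072.
Annual expense = $100,072 / 7 = $14,296.

$14,296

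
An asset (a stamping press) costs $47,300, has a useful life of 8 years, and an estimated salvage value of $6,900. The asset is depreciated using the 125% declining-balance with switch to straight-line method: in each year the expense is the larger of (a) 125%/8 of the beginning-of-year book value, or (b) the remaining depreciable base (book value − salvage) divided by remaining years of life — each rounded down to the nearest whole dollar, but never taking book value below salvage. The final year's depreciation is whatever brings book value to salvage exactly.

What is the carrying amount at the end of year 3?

$28,414

Depreciable base = $47,300 − $6,900 = $40,400.
Year 1: DB = ⌊$47,300 × 125%/8⌋ = $7,390; SL = ⌊$40,400/8⌋ = $5,050 → take DB $7,390. Book value $39,910.
Year 2: DB = ⌊$39,910 × 125%/8⌋ = $6,235; SL = ⌊$33,010/7⌋ = $4,715 → take DB $6,235. Book value $33,675.
Year 3: DB = ⌊$33,675 × 125%/8⌋ = $5,261; SL = ⌊$26,775/6⌋ = $4,462 → take DB $5,261. Book value $28,414.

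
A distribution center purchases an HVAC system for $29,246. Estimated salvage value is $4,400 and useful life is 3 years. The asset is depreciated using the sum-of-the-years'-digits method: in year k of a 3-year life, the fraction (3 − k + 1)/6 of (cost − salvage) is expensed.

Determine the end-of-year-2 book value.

$8,541

Depreciable base = $29,246 − $4,400 = $24,846.
Sum of the years' digits = 3+2+1 = 6.
Year 1: $24,846 × 3/6 = $12,423. Book value $16,823.
Year 2: $24,846 × 2/6 = $8,282. Book value $8,541.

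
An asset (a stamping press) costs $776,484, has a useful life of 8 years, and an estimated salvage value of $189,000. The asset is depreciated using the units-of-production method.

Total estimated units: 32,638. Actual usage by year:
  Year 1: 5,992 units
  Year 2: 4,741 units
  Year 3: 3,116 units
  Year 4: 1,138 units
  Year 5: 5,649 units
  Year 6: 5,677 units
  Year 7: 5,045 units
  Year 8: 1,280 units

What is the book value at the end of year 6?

$302,850

Depreciable base = $776,484 − $189,000 = $587,484.
Rate = $587,484 / 32,638 units = $18 per unit.
Year 1: 5,992 × $18 = $107,856. Book value $668,628.
Year 2: 4,741 × $18 = $85,338. Book value $583,290.
Year 3: 3,116 × $18 = $56,088. Book value $527,202.
Year 4: 1,138 × $18 = $20,484. Book value $506,718.
Year 5: 5,649 × $18 = $101,682. Book value $405,036.
Year 6: 5,677 × $18 = $102,186. Book value $302,850.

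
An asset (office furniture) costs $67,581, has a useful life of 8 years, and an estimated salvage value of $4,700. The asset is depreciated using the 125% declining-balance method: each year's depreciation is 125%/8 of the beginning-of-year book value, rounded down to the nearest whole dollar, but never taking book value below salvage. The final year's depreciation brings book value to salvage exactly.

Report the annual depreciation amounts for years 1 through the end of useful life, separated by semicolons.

$10,559; $8,909; $7,517; $6,343; $5,352; $4,515; $3,810; $15,876

Depreciable base = $67,581 − $4,700 = $62,881.
Year 1: ⌊$67,581 × 125%/8⌋ = $10,559. Book value $57,022.
Year 2: ⌊$57,022 × 125%/8⌋ = $8,909. Book value $48,113.
Year 3: ⌊$48,113 × 125%/8⌋ = $7,517. Book value $40,596.
Year 4: ⌊$40,596 × 125%/8⌋ = $6,343. Book value $34,253.
Year 5: ⌊$34,253 × 125%/8⌋ = $5,352. Book value $28,901.
Year 6: ⌊$28,901 × 125%/8⌋ = $4,515. Book value $24,386.
Year 7: ⌊$24,386 × 125%/8⌋ = $3,810. Book value $20,576.
Year 8 (final): $20,576 − $4,700 = $15,876. Book value $4,700.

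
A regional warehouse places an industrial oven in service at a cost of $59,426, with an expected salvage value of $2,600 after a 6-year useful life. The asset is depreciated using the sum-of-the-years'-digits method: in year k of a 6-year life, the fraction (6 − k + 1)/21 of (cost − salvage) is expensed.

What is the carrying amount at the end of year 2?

$29,660

Depreciable base = $59,426 − $2,600 = $56,826.
Sum of the years' digits = 6+5+4+3+2+1 = 21.
Year 1: $56,826 × 6/21 = $16,236. Book value $43,190.
Year 2: $56,826 × 5/21 = $13,530. Book value $29,660.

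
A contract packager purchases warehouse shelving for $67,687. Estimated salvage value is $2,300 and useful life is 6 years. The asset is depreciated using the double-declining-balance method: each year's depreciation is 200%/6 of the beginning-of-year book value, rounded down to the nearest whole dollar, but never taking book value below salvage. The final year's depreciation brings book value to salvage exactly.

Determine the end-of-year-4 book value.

$13,371

Depreciable base = $67,687 − $2,300 = $65,387.
Year 1: ⌊$67,687 × 200%/6⌋ = $22,562. Book value $45,125.
Year 2: ⌊$45,125 × 200%/6⌋ = $15,041. Book value $30,084.
Year 3: ⌊$30,084 × 200%/6⌋ = $10,028. Book value $20,056.
Year 4: ⌊$20,056 × 200%/6⌋ = $6,685. Book value $13,371.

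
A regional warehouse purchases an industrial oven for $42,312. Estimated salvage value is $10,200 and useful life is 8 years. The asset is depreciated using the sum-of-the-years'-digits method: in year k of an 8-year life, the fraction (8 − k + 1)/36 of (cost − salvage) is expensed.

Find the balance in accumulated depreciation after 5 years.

$26,760

Depreciable base = $42,312 − $10,200 = $32,112.
Sum of the years' digits = 8+7+6+5+4+3+2+1 = 36.
Year 1: $32,112 × 8/36 = $7,136. Book value $35,176.
Year 2: $32,112 × 7/36 = $6,244. Book value $28,932.
Year 3: $32,112 × 6/36 = $5,352. Book value $23,580.
Year 4: $32,112 × 5/36 = $4,460. Book value $19,120.
Year 5: $32,112 × 4/36 = $3,568. Book value $15,552.
Accumulated through year 5 = $42,312 − $15,552 = $26,760.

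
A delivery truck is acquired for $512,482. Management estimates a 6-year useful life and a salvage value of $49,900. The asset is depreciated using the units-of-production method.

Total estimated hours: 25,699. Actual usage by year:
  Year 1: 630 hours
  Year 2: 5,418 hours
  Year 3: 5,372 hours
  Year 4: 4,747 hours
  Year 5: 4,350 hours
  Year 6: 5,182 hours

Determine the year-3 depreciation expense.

$96,696

Depreciable base = $512,482 − $49,900 = $462,582.
Rate = $462,582 / 25,699 hours = $18 per hour.
Year 1: 630 × $18 = $11,340. Book value $501,142.
Year 2: 5,418 × $18 = $97,524. Book value $403,618.
Year 3: 5,372 × $18 = $96,696. Book value $306,922.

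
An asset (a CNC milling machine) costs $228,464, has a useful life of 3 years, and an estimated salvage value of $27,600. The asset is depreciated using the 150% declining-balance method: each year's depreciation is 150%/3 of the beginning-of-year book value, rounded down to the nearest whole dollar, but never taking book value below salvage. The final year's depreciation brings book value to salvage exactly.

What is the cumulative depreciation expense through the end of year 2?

$171,348

Depreciable base = $228,464 − $27,600 = $200,864.
Year 1: ⌊$228,464 × 150%/3⌋ = $114,232. Book value $114,232.
Year 2: ⌊$114,232 × 150%/3⌋ = $57,116. Book value $57,116.
Accumulated through year 2 = $228,464 − $57,116 = $171,348.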